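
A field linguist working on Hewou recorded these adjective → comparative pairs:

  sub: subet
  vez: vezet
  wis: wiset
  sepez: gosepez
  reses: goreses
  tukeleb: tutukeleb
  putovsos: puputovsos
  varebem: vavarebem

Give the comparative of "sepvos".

vez and sepez both end in -z yet inflect differently (vezet, gosepez), so the final letter is not what conditions the rule; the number of vowels is.
"sepvos" has 2 vowels. The stems with 2 vowels (sepez → gosepez, reses → goreses) add the prefix go-.
The other patterns: stems with 1 vowel add -et; stems with 3 vowels repeat the first consonant+vowel as a prefix.
So sepvos → gosepvos.

gosepvos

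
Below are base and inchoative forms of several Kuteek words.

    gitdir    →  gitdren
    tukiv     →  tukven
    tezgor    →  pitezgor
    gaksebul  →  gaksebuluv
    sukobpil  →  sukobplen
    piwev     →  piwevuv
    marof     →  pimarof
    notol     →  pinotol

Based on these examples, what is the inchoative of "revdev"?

revdevuv

"revdev" has last vowel 'e'. The one such stem in the data (piwev → piwevuv) adds -uv, so the same rule applies.
The other patterns: stems whose last vowel is 'i' delete the last vowel and add -en; stems whose last vowel is 'o' add the prefix pi-.
So revdev → revdevuv.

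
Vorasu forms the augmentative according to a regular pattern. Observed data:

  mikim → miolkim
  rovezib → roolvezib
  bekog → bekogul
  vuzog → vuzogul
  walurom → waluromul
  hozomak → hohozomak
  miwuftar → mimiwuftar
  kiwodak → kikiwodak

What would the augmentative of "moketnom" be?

"moketnom" has last vowel 'o'. The stems whose last vowel is 'o' (bekog → bekogul, vuzog → vuzogul, walurom → waluromul) add -ul.
The other patterns: stems whose last vowel is 'i' insert -ol- after the first vowel; stems whose last vowel is 'a' repeat the first consonant+vowel as a prefix.
So moketnom → moketnomul.

moketnomul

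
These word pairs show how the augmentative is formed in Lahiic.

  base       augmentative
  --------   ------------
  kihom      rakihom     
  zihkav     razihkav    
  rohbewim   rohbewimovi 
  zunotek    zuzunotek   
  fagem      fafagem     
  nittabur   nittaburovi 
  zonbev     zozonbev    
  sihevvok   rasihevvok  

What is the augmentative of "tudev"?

rohbewim and kihom both end in -m yet inflect differently (rohbewimovi, rakihom), so the final letter is not what conditions the rule; the last vowel is.
"tudev" has last vowel 'e'. The stems whose last vowel is 'e' (zonbev → zozonbev, fagem → fafagem, zunotek → zuzunotek) repeat the first consonant+vowel as a prefix.
The other patterns: stems whose last vowel is 'i' or 'u' add -ovi; stems whose last vowel is 'a' or 'o' add the prefix ra-.
So tudev → tutudev.

tutudev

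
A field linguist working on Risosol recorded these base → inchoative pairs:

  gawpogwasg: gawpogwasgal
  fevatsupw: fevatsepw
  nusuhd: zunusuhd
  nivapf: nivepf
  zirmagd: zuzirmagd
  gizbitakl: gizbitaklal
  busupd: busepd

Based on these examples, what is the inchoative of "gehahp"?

busupd and zirmagd both end in -d yet inflect differently (busepd, zuzirmagd), so the final letter is not what conditions the rule; the second-to-last letter is.
"gehahp" has second-to-last letter 'h'. The one such stem in the data (nusuhd → zunusuhd) adds the prefix zu-, so the same rule applies.
The other patterns: stems whose second-to-last letter is 'k' or 's' add -al; stems whose second-to-last letter is 'p' change the last vowel to 'e'.
So gehahp → zugehahp.

zugehahp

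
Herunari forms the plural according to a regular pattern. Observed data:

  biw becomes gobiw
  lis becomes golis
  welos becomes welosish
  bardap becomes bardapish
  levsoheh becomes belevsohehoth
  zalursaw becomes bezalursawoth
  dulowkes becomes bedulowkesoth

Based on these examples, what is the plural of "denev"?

lis and welos both end in -s yet inflect differently (golis, welosish), so the final letter is not what conditions the rule; the number of vowels is.
"denev" has 2 vowels. The stems with 2 vowels (welos → welosish, bardap → bardapish) add -ish.
So denev → denevish.

denevish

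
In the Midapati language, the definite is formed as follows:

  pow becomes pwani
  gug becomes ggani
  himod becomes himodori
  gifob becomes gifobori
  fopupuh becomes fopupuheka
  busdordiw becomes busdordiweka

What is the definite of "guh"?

pow and busdordiw both end in -w yet inflect differently (pwani, busdordiweka), so the final letter is not what conditions the rule; the number of vowels is.
"guh" has 1 vowel. The stems with 1 vowel (pow → pwani, gug → ggani) delete the last vowel and add -ani.
The other patterns: stems with 2 vowels add -ori; stems with 3 vowels add -eka.
So guh → ghani.

ghani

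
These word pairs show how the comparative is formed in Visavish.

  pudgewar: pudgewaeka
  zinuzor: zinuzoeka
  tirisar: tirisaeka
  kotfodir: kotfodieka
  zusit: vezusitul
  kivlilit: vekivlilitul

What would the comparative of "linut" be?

velinutul

kotfodir and zusit both have last vowel 'i' yet inflect differently (kotfodieka, vezusitul), so the last vowel is not what conditions the rule; the final letter is.
"linut" ends in -t. The stems ending in -t (zusit → vezusitul, kivlilit → vekivlilitul) add ve- … -ul around the stem.
The other pattern: stems ending in -r drop the final letter and add -eka.
So linut → velinutul.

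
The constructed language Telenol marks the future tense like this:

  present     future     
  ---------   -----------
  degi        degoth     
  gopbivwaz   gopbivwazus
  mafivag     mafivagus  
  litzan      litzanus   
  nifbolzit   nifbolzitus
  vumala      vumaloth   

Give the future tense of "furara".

"furara" ends in a vowel. The stems ending in a vowel (degi → degoth, vumala → vumaloth) drop the final letter and add -oth.
The other pattern: stems ending in a consonant add -us.
So furara → furaroth.

furaroth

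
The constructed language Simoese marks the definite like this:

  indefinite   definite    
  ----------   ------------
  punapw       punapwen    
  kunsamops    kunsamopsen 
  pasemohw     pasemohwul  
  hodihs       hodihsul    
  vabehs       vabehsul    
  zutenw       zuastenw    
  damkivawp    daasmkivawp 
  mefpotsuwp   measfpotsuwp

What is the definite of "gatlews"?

gaastlews

punapw and pasemohw both end in -w yet inflect differently (punapwen, pasemohwul), so the final letter is not what conditions the rule; the second-to-last letter is.
"gatlews" has second-to-last letter 'w'. The stems whose second-to-last letter is 'w' (damkivawp → daasmkivawp, mefpotsuwp → measfpotsuwp) insert -as- after the first vowel.
The other patterns: stems whose second-to-last letter is 'p' add -en; stems whose second-to-last letter is 'h' add -ul.
So gatlews → gaastlews.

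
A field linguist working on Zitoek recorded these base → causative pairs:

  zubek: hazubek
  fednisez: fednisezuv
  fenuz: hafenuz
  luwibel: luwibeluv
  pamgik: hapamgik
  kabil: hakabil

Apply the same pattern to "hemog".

hahemog

"hemog" has 2 vowels. The stems with 2 vowels (zubek → hazubek, pamgik → hapamgik, kabil → hakabil) add the prefix ha-.
The other pattern: stems with 3 vowels add -uv.
So hemog → hahemog.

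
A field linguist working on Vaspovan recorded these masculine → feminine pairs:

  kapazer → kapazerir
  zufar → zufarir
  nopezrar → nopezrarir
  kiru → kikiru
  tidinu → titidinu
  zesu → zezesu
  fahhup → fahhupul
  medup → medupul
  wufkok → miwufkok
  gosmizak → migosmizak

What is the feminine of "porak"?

miporak

kiru and fahhup both have last vowel 'u' yet inflect differently (kikiru, fahhupul), so the last vowel is not what conditions the rule; the final letter is.
"porak" ends in -k. The stems ending in -k (wufkok → miwufkok, gosmizak → migosmizak) add the prefix mi-.
So porak → miporak.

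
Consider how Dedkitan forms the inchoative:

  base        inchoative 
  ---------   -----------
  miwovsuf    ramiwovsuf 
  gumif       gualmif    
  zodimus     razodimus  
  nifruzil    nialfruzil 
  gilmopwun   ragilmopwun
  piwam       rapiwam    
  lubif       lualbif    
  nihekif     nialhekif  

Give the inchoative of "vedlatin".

gumif and miwovsuf both end in -f yet inflect differently (gualmif, ramiwovsuf), so the final letter is not what conditions the rule; the last vowel is.
"vedlatin" has last vowel 'i'. The stems whose last vowel is 'i' (gumif → gualmif, lubif → lualbif, nihekif → nialhekif) insert -al- after the first vowel.
The other pattern: stems whose last vowel is 'a' or 'u' add the prefix ra-.
So vedlatin → vealdlatin.

vealdlatin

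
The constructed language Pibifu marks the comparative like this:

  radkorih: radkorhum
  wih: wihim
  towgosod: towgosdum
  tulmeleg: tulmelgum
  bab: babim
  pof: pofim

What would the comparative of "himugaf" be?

himugfum

"himugaf" has 3 vowels. The stems with 3 vowels (radkorih → radkorhum, tulmeleg → tulmelgum, towgosod → towgosdum) delete the last vowel and add -um.
The other pattern: stems with 1 vowel add -im.
So himugaf → himugfum.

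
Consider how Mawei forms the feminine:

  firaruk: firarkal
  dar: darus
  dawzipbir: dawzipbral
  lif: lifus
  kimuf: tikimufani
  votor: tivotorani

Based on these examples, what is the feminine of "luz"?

"luz" has 1 vowel. The stems with 1 vowel (dar → darus, lif → lifus) add -us.
So luz → luzus.

luzus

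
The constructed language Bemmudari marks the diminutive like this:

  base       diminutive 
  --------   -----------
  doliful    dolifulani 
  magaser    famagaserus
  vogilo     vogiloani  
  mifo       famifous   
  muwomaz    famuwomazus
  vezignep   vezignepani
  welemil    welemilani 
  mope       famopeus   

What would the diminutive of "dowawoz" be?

mifo and vogilo both end in -o yet inflect differently (famifous, vogiloani), so the final letter is not what conditions the rule; the first letter is.
"dowawoz" begins with d-. The one such stem in the data (doliful → dolifulani) adds -ani, so the same rule applies.
The other pattern: stems beginning with m- add fa- … -us around the stem.
So dowawoz → dowawozani.

dowawozani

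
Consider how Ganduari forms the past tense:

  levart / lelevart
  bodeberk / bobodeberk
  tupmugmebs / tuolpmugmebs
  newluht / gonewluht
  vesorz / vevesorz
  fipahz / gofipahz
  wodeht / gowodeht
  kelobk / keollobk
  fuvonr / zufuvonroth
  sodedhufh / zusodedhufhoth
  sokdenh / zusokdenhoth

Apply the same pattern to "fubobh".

"fubobh" has second-to-last letter 'b'. The stems whose second-to-last letter is 'b' (kelobk → keollobk, tupmugmebs → tuolpmugmebs) insert -ol- after the first vowel.
The other patterns: stems whose second-to-last letter is 'r' repeat the first consonant+vowel as a prefix; stems whose second-to-last letter is 'h' add the prefix go-; stems whose second-to-last letter is 'f' or 'n' add zu- … -oth around the stem.
So fubobh → fuolbobh.

fuolbobh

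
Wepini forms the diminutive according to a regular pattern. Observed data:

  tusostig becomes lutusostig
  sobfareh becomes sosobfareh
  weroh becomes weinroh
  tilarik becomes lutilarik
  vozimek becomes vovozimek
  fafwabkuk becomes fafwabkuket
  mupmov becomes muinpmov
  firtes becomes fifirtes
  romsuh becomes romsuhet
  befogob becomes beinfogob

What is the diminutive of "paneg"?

fafwabkuk and tilarik both end in -k yet inflect differently (fafwabkuket, lutilarik), so the final letter is not what conditions the rule; the last vowel is.
"paneg" has last vowel 'e'. The stems whose last vowel is 'e' (vozimek → vovozimek, firtes → fifirtes, sobfareh → sosobfareh) repeat the first consonant+vowel as a prefix.
So paneg → papaneg.

papaneg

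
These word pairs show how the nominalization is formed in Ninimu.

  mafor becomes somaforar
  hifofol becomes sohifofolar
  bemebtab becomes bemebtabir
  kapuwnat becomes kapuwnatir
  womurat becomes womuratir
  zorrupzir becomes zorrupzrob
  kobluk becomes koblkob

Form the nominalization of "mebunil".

mafor and zorrupzir both end in -r yet inflect differently (somaforar, zorrupzrob), so the final letter is not what conditions the rule; the last vowel is.
"mebunil" has last vowel 'i'. The one such stem in the data (zorrupzir → zorrupzrob) deletes the last vowel and adds -ob (as does kobluk), so the same rule applies.
The other patterns: stems whose last vowel is 'o' add so- … -ar around the stem; stems whose last vowel is 'a' add -ir.
So mebunil → mebunlob.

mebunlob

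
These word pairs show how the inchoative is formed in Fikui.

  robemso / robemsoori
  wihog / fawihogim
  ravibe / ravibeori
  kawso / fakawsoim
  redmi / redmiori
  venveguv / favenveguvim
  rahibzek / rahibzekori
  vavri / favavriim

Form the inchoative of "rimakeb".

rimakebori

"rimakeb" begins with r-. The stems beginning with r- (robemso → robemsoori, rahibzek → rahibzekori, ravibe → ravibeori) add -ori.
So rimakeb → rimakebori.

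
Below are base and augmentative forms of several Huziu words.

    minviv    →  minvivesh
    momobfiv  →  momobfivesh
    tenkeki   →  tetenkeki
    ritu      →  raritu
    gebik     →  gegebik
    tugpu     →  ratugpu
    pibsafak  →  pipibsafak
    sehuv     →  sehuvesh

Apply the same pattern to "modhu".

ramodhu

ritu and sehuv both have last vowel 'u' yet inflect differently (raritu, sehuvesh), so the last vowel is not what conditions the rule; the final letter is.
"modhu" ends in -u. The stems ending in -u (ritu → raritu, tugpu → ratugpu) add the prefix ra-.
The other patterns: stems ending in -v add -esh; stems ending in -i or -k repeat the first consonant+vowel as a prefix.
So modhu → ramodhu.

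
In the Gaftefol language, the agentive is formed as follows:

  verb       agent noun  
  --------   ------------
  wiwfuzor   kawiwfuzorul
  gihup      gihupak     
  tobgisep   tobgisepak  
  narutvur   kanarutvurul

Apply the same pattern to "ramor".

karamorul

gihup and narutvur both have last vowel 'u' yet inflect differently (gihupak, kanarutvurul), so the last vowel is not what conditions the rule; the final letter is.
"ramor" ends in -r. The stems ending in -r (wiwfuzor → kawiwfuzorul, narutvur → kanarutvurul) add ka- … -ul around the stem.
The other pattern: stems ending in -p add -ak.
So ramor → karamorul.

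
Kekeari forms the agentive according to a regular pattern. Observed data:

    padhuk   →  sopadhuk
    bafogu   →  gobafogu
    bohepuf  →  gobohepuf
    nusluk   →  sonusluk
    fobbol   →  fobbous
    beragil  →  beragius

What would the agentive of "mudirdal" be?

mudirdaus

nusluk and bohepuf both have last vowel 'u' yet inflect differently (sonusluk, gobohepuf), so the last vowel is not what conditions the rule; the final letter is.
"mudirdal" ends in -l. The stems ending in -l (fobbol → fobbous, beragil → beragius) drop the final letter and add -us.
So mudirdal → mudirdaus.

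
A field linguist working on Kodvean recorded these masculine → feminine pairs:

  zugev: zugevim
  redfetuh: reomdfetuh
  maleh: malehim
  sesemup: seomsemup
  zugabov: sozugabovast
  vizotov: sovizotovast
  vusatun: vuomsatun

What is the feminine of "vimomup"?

zugabov and zugev both end in -v yet inflect differently (sozugabovast, zugevim), so the final letter is not what conditions the rule; the last vowel is.
"vimomup" has last vowel 'u'. The stems whose last vowel is 'u' (vusatun → vuomsatun, sesemup → seomsemup, redfetuh → reomdfetuh) insert -om- after the first vowel.
The other patterns: stems whose last vowel is 'o' add so- … -ast around the stem; stems whose last vowel is 'e' add -im.
So vimomup → viommomup.

viommomup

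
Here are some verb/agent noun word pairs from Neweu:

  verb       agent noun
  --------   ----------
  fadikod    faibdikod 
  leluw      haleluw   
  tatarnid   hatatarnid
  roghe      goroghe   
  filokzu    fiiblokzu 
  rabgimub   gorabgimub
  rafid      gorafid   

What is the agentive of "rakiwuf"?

"rakiwuf" begins with r-. The stems beginning with r- (rabgimub → gorabgimub, rafid → gorafid, roghe → goroghe) add the prefix go-.
So rakiwuf → gorakiwuf.

gorakiwuf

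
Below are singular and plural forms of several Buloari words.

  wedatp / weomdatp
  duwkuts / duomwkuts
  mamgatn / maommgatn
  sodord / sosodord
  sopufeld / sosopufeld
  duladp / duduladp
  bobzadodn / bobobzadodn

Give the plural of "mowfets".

"mowfets" has second-to-last letter 't'. The stems whose second-to-last letter is 't' (wedatp → weomdatp, duwkuts → duomwkuts, mamgatn → maommgatn) insert -om- after the first vowel.
The other pattern: stems whose second-to-last letter is 'd', 'l' or 'r' repeat the first consonant+vowel as a prefix.
So mowfets → moomwfets.

moomwfets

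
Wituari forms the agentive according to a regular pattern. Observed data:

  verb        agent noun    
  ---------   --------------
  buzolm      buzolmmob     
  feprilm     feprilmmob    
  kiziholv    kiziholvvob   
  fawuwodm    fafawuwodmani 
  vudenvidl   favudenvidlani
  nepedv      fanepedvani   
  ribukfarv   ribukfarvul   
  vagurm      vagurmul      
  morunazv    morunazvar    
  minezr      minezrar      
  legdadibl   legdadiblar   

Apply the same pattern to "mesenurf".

buzolm and fawuwodm both end in -m yet inflect differently (buzolmmob, fafawuwodmani), so the final letter is not what conditions the rule; the second-to-last letter is.
"mesenurf" has second-to-last letter 'r'. The stems whose second-to-last letter is 'r' (ribukfarv → ribukfarvul, vagurm → vagurmul) add -ul.
So mesenurf → mesenurful.

mesenurful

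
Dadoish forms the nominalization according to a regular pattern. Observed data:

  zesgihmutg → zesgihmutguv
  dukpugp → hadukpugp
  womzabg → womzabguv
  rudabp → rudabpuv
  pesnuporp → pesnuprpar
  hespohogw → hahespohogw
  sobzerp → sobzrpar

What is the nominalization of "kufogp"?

"kufogp" has second-to-last letter 'g'. The stems whose second-to-last letter is 'g' (dukpugp → hadukpugp, hespohogw → hahespohogw) add the prefix ha-.
The other patterns: stems whose second-to-last letter is 'b' or 't' add -uv; stems whose second-to-last letter is 'r' delete the last vowel and add -ar.
So kufogp → hakufogp.

hakufogp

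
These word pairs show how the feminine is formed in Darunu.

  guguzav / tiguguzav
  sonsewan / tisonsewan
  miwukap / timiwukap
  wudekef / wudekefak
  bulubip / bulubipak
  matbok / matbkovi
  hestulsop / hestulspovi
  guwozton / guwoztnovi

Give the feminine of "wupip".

miwukap and bulubip both end in -p yet inflect differently (timiwukap, bulubipak), so the final letter is not what conditions the rule; the last vowel is.
"wupip" has last vowel 'i'. The one such stem in the data (bulubip → bulubipak) adds -ak, so the same rule applies.
The other patterns: stems whose last vowel is 'a' add the prefix ti-; stems whose last vowel is 'o' delete the last vowel and add -ovi.
So wupip → wupipak.

wupipak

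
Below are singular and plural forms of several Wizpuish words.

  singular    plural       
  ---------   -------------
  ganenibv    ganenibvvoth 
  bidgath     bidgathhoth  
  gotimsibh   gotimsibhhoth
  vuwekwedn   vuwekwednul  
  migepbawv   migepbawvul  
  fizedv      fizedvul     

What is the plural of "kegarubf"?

ganenibv and migepbawv both end in -v yet inflect differently (ganenibvvoth, migepbawvul), so the final letter is not what conditions the rule; the second-to-last letter is.
"kegarubf" has second-to-last letter 'b'. The stems whose second-to-last letter is 'b' (ganenibv → ganenibvvoth, gotimsibh → gotimsibhhoth) double the final consonant and add -oth.
So kegarubf → kegarubffoth.

kegarubffoth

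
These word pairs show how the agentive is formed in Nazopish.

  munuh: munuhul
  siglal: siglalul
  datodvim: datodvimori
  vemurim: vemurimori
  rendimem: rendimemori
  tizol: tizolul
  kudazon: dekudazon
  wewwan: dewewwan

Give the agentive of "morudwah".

wewwan and siglal both have last vowel 'a' yet inflect differently (dewewwan, siglalul), so the last vowel is not what conditions the rule; the final letter is.
"morudwah" ends in -h. The one such stem in the data (munuh → munuhul) adds -ul, so the same rule applies.
So morudwah → morudwahul.

morudwahul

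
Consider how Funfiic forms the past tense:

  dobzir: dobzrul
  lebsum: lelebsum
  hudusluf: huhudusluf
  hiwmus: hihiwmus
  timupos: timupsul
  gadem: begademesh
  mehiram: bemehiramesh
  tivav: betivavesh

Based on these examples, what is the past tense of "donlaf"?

bedonlafesh

"donlaf" has last vowel 'a'. The stems whose last vowel is 'a' (tivav → betivavesh, mehiram → bemehiramesh) add be- … -esh around the stem.
The other patterns: stems whose last vowel is 'u' repeat the first consonant+vowel as a prefix; stems whose last vowel is 'i' or 'o' delete the last vowel and add -ul.
So donlaf → bedonlafesh.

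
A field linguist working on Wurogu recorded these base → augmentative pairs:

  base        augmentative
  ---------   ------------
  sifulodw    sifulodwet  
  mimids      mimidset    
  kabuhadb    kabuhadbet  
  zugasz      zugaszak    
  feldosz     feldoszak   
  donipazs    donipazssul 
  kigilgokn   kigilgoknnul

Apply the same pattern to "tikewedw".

mimids and donipazs both end in -s yet inflect differently (mimidset, donipazssul), so the final letter is not what conditions the rule; the second-to-last letter is.
"tikewedw" has second-to-last letter 'd'. The stems whose second-to-last letter is 'd' (sifulodw → sifulodwet, mimids → mimidset, kabuhadb → kabuhadbet) add -et.
So tikewedw → tikewedwet.

tikewedwet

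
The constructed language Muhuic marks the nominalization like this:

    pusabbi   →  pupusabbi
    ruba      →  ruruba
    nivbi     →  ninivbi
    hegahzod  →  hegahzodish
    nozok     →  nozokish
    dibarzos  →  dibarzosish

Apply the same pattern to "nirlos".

nirlosish

"nirlos" ends in a consonant. The stems ending in a consonant (hegahzod → hegahzodish, nozok → nozokish, dibarzos → dibarzosish) add -ish.
The other pattern: stems ending in a vowel repeat the first consonant+vowel as a prefix.
So nirlos → nirlosish.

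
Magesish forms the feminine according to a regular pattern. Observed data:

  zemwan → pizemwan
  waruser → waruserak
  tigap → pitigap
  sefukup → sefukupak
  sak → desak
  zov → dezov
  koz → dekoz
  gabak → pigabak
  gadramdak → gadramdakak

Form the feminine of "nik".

"nik" has 1 vowel. The stems with 1 vowel (koz → dekoz, zov → dezov, sak → desak) add the prefix de-.
The other patterns: stems with 2 vowels add the prefix pi-; stems with 3 vowels add -ak.
So nik → denik.

denik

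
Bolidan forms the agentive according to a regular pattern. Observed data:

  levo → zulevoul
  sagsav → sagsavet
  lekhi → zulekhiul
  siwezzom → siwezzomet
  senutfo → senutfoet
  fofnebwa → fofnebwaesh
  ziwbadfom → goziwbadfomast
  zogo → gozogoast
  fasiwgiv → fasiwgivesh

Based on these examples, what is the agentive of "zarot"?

senutfo and levo both end in -o yet inflect differently (senutfoet, zulevoul), so the final letter is not what conditions the rule; the first letter is.
"zarot" begins with z-. The stems beginning with z- (ziwbadfom → goziwbadfomast, zogo → gozogoast) add go- … -ast around the stem.
The other patterns: stems beginning with s- add -et; stems beginning with l- add zu- … -ul around the stem; stems beginning with f- add -esh.
So zarot → gozarotast.

gozarotast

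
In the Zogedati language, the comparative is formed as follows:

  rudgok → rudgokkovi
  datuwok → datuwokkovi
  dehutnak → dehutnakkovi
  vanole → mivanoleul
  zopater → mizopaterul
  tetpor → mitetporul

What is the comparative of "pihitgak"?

pihitgakkovi

"pihitgak" ends in -k. The stems ending in -k (rudgok → rudgokkovi, datuwok → datuwokkovi, dehutnak → dehutnakkovi) double the final consonant and add -ovi.
So pihitgak → pihitgakkovi.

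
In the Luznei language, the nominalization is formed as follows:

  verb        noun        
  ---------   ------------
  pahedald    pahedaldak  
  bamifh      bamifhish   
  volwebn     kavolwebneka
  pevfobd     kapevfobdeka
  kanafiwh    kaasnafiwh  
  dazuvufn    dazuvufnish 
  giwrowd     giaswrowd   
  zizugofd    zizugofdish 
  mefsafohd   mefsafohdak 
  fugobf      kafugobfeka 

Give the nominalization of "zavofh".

zavofhish

giwrowd and zizugofd both end in -d yet inflect differently (giaswrowd, zizugofdish), so the final letter is not what conditions the rule; the second-to-last letter is.
"zavofh" has second-to-last letter 'f'. The stems whose second-to-last letter is 'f' (zizugofd → zizugofdish, dazuvufn → dazuvufnish, bamifh → bamifhish) add -ish.
The other patterns: stems whose second-to-last letter is 'w' insert -as- after the first vowel; stems whose second-to-last letter is 'b' add ka- … -eka around the stem; stems whose second-to-last letter is 'h' or 'l' add -ak.
So zavofh → zavofhish.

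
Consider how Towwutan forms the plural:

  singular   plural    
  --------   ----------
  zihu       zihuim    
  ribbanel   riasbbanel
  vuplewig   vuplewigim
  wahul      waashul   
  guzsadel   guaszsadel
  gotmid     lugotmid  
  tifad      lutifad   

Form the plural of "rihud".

gotmid and vuplewig both have last vowel 'i' yet inflect differently (lugotmid, vuplewigim), so the last vowel is not what conditions the rule; the final letter is.
"rihud" ends in -d. The stems ending in -d (gotmid → lugotmid, tifad → lutifad) add the prefix lu-.
So rihud → lurihud.

lurihud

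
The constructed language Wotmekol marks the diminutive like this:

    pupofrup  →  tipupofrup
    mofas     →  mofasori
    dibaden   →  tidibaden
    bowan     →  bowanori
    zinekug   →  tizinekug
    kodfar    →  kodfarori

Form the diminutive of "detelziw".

bowan and dibaden both end in -n yet inflect differently (bowanori, tidibaden), so the final letter is not what conditions the rule; the number of vowels is.
"detelziw" has 3 vowels. The stems with 3 vowels (pupofrup → tipupofrup, dibaden → tidibaden, zinekug → tizinekug) add the prefix ti-.
The other pattern: stems with 2 vowels add -ori.
So detelziw → tidetelziw.

tidetelziw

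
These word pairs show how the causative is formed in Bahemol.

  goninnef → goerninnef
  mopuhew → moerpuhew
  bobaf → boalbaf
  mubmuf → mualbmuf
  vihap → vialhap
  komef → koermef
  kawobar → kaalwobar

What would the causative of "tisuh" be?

tialsuh

komef and bobaf both end in -f yet inflect differently (koermef, boalbaf), so the final letter is not what conditions the rule; the last vowel is.
"tisuh" has last vowel 'u'. The one such stem in the data (mubmuf → mualbmuf) inserts -al- after the first vowel (as do bobaf, kawobar), so the same rule applies.
The other pattern: stems whose last vowel is 'e' insert -er- after the first vowel.
So tisuh → tialsuh.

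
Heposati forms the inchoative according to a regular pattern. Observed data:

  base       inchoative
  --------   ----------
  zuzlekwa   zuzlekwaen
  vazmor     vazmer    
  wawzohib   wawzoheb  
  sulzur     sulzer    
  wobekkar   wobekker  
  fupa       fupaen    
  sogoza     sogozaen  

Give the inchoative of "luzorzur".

luzorzer

"luzorzur" ends in -r. The stems ending in -r (vazmor → vazmer, wobekkar → wobekker, sulzur → sulzer) change the last vowel to 'e'.
The other pattern: stems ending in -a add -en.
So luzorzur → luzorzer.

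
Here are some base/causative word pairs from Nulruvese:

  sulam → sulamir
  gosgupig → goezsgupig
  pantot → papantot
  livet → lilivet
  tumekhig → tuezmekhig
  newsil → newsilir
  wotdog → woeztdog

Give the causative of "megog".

meezgog

wotdog and pantot both have last vowel 'o' yet inflect differently (woeztdog, papantot), so the last vowel is not what conditions the rule; the final letter is.
"megog" ends in -g. The stems ending in -g (tumekhig → tuezmekhig, gosgupig → goezsgupig, wotdog → woeztdog) insert -ez- after the first vowel.
So megog → meezgog.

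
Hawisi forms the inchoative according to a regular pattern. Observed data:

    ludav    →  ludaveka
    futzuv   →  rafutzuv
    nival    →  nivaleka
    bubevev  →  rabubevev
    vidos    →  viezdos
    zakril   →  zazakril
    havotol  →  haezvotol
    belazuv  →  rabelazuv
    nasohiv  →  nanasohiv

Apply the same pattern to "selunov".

nival and zakril both end in -l yet inflect differently (nivaleka, zazakril), so the final letter is not what conditions the rule; the last vowel is.
"selunov" has last vowel 'o'. The stems whose last vowel is 'o' (vidos → viezdos, havotol → haezvotol) insert -ez- after the first vowel.
The other patterns: stems whose last vowel is 'a' add -eka; stems whose last vowel is 'i' repeat the first consonant+vowel as a prefix; stems whose last vowel is 'e' or 'u' add the prefix ra-.
So selunov → seezlunov.

seezlunov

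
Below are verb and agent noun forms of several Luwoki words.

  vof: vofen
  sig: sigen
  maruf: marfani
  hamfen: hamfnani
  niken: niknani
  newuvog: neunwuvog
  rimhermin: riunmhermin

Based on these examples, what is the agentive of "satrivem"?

vof and maruf both end in -f yet inflect differently (vofen, marfani), so the final letter is not what conditions the rule; the number of vowels is.
"satrivem" has 3 vowels. The stems with 3 vowels (newuvog → neunwuvog, rimhermin → riunmhermin) insert -un- after the first vowel.
The other patterns: stems with 1 vowel add -en; stems with 2 vowels delete the last vowel and add -ani.
So satrivem → sauntrivem.

sauntrivem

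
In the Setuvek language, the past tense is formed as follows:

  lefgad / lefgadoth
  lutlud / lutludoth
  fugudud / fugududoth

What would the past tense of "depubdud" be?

Every pair shown (lefgad → lefgadoth, lutlud → lutludoth, fugudud → fugududoth) follows the same rule: add -oth.
So depubdud → depubdudoth.

depubdudoth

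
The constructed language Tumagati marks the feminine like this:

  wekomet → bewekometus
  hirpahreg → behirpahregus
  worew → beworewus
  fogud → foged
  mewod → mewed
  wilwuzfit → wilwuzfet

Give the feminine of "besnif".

besnef

wekomet and wilwuzfit both end in -t yet inflect differently (bewekometus, wilwuzfet), so the final letter is not what conditions the rule; the last vowel is.
"besnif" has last vowel 'i'. The one such stem in the data (wilwuzfit → wilwuzfet) changes the last vowel to 'e' (as do fogud, mewod), so the same rule applies.
The other pattern: stems whose last vowel is 'e' add be- … -us around the stem.
So besnif → besnef.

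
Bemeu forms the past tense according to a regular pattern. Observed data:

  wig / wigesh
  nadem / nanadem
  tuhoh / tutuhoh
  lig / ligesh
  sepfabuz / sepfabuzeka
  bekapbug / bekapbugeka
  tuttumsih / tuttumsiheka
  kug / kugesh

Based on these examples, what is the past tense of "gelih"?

gegelih

"gelih" has 2 vowels. The stems with 2 vowels (nadem → nanadem, tuhoh → tutuhoh) repeat the first consonant+vowel as a prefix.
The other patterns: stems with 1 vowel add -esh; stems with 3 vowels add -eka.
So gelih → gegelih.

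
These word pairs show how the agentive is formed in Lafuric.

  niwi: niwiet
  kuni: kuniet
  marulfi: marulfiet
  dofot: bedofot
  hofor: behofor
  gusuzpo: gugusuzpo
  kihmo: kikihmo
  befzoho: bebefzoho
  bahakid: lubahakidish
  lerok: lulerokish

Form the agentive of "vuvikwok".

luvuvikwokish

"vuvikwok" ends in -k. The one such stem in the data (lerok → lulerokish) adds lu- … -ish around the stem, so the same rule applies.
So vuvikwok → luvuvikwokish.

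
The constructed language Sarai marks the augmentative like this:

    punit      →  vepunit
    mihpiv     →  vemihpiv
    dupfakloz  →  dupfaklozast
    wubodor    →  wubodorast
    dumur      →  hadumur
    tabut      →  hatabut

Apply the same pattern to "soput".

wubodor and dumur both end in -r yet inflect differently (wubodorast, hadumur), so the final letter is not what conditions the rule; the last vowel is.
"soput" has last vowel 'u'. The stems whose last vowel is 'u' (dumur → hadumur, tabut → hatabut) add the prefix ha-.
The other patterns: stems whose last vowel is 'i' add the prefix ve-; stems whose last vowel is 'o' add -ast.
So soput → hasoput.

hasoput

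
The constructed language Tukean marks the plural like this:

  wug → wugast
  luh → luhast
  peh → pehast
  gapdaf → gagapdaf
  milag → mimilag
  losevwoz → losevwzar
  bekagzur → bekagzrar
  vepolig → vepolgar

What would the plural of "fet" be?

"fet" has 1 vowel. The stems with 1 vowel (wug → wugast, luh → luhast, peh → pehast) add -ast.
So fet → fetast.

fetast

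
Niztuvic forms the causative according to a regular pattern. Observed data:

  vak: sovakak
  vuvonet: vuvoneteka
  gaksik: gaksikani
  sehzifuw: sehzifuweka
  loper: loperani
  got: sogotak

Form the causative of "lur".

vak and gaksik both end in -k yet inflect differently (sovakak, gaksikani), so the final letter is not what conditions the rule; the number of vowels is.
"lur" has 1 vowel. The stems with 1 vowel (got → sogotak, vak → sovakak) add so- … -ak around the stem.
The other patterns: stems with 2 vowels add -ani; stems with 3 vowels add -eka.
So lur → solurak.

solurak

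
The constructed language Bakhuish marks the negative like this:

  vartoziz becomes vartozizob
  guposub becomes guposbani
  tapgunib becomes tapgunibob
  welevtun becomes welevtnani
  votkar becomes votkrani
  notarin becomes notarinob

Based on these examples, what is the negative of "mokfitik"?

tapgunib and guposub both end in -b yet inflect differently (tapgunibob, guposbani), so the final letter is not what conditions the rule; the last vowel is.
"mokfitik" has last vowel 'i'. The stems whose last vowel is 'i' (notarin → notarinob, vartoziz → vartozizob, tapgunib → tapgunibob) add -ob.
The other pattern: stems whose last vowel is 'a' or 'u' delete the last vowel and add -ani.
So mokfitik → mokfitikob.

mokfitikob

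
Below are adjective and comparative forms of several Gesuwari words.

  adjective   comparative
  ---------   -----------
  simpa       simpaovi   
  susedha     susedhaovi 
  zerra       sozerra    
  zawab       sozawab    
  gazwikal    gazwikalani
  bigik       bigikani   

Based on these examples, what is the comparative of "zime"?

sozime

simpa and zerra both end in -a yet inflect differently (simpaovi, sozerra), so the final letter is not what conditions the rule; the first letter is.
"zime" begins with z-. The stems beginning with z- (zerra → sozerra, zawab → sozawab) add the prefix so-.
So zime → sozime.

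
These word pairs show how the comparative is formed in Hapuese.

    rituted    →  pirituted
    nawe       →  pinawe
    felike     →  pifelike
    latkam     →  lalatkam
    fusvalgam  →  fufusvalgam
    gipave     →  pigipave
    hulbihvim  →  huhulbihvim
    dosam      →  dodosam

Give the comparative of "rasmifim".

"rasmifim" ends in -m. The stems ending in -m (dosam → dodosam, latkam → lalatkam, hulbihvim → huhulbihvim) repeat the first consonant+vowel as a prefix.
The other pattern: stems ending in -d or -e add the prefix pi-.
So rasmifim → rarasmifim.

rarasmifim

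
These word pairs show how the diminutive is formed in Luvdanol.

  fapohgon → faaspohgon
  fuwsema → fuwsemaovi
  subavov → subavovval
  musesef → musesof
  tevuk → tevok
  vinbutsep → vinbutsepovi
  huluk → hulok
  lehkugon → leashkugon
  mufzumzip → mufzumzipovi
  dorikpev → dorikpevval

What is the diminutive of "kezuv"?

kezuvval

vinbutsep and musesef both have last vowel 'e' yet inflect differently (vinbutsepovi, musesof), so the last vowel is not what conditions the rule; the final letter is.
"kezuv" ends in -v. The stems ending in -v (subavov → subavovval, dorikpev → dorikpevval) double the final consonant and add -al.
So kezuv → kezuvval.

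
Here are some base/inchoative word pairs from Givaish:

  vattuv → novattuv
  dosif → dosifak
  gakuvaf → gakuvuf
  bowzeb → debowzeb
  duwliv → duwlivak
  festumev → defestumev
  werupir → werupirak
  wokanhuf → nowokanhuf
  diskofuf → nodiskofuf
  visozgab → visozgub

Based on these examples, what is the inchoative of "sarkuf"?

nosarkuf

festumev and duwliv both end in -v yet inflect differently (defestumev, duwlivak), so the final letter is not what conditions the rule; the last vowel is.
"sarkuf" has last vowel 'u'. The stems whose last vowel is 'u' (diskofuf → nodiskofuf, vattuv → novattuv, wokanhuf → nowokanhuf) add the prefix no-.
So sarkuf → nosarkuf.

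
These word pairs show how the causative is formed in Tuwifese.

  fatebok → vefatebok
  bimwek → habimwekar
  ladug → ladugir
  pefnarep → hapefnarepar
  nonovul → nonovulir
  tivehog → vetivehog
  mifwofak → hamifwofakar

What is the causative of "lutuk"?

lutukir

tivehog and ladug both end in -g yet inflect differently (vetivehog, ladugir), so the final letter is not what conditions the rule; the last vowel is.
"lutuk" has last vowel 'u'. The stems whose last vowel is 'u' (ladug → ladugir, nonovul → nonovulir) add -ir.
So lutuk → lutukir.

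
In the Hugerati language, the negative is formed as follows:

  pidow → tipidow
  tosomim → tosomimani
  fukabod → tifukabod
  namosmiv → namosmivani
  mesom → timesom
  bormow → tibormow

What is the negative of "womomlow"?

tosomim and mesom both end in -m yet inflect differently (tosomimani, timesom), so the final letter is not what conditions the rule; the last vowel is.
"womomlow" has last vowel 'o'. The stems whose last vowel is 'o' (bormow → tibormow, pidow → tipidow, mesom → timesom) add the prefix ti-.
The other pattern: stems whose last vowel is 'i' add -ani.
So womomlow → tiwomomlow.

tiwomomlow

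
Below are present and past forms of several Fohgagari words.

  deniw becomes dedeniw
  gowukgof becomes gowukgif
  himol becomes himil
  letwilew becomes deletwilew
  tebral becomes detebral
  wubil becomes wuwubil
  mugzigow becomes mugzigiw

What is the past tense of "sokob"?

wubil and himol both end in -l yet inflect differently (wuwubil, himil), so the final letter is not what conditions the rule; the last vowel is.
"sokob" has last vowel 'o'. The stems whose last vowel is 'o' (himol → himil, mugzigow → mugzigiw, gowukgof → gowukgif) change the last vowel to 'i'.
So sokob → sokib.

sokib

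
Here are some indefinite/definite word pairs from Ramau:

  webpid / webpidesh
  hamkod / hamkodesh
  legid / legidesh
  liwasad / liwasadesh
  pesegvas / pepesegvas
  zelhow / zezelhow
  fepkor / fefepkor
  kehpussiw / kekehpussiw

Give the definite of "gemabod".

gemabodesh

liwasad and pesegvas both have last vowel 'a' yet inflect differently (liwasadesh, pepesegvas), so the last vowel is not what conditions the rule; the final letter is.
"gemabod" ends in -d. The stems ending in -d (webpid → webpidesh, hamkod → hamkodesh, legid → legidesh) add -esh.
So gemabod → gemabodesh.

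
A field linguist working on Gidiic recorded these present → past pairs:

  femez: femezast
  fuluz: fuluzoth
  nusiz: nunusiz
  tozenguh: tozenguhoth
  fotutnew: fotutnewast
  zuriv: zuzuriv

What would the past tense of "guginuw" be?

"guginuw" has last vowel 'u'. The stems whose last vowel is 'u' (fuluz → fuluzoth, tozenguh → tozenguhoth) add -oth.
So guginuw → guginuwoth.

guginuwoth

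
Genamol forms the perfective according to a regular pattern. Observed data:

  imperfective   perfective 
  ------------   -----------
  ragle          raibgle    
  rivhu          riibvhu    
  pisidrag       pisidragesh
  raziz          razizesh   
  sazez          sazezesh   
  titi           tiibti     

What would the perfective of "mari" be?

maibri

sazez and ragle both have last vowel 'e' yet inflect differently (sazezesh, raibgle), so the last vowel is not what conditions the rule; whether the stem ends in a vowel or a consonant is.
"mari" ends in a vowel. The stems ending in a vowel (rivhu → riibvhu, ragle → raibgle, titi → tiibti) insert -ib- after the first vowel.
So mari → maibri.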